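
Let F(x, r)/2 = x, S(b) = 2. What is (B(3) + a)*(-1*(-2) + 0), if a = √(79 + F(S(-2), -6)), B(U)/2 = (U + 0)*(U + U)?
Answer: 72 + 2*√83 ≈ 90.221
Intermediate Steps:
B(U) = 4*U² (B(U) = 2*((U + 0)*(U + U)) = 2*(U*(2*U)) = 2*(2*U²) = 4*U²)
F(x, r) = 2*x
a = √83 (a = √(79 + 2*2) = √(79 + 4) = √83 ≈ 9.1104)
(B(3) + a)*(-1*(-2) + 0) = (4*3² + √83)*(-1*(-2) + 0) = (4*9 + √83)*(2 + 0) = (36 + √83)*2 = 72 + 2*√83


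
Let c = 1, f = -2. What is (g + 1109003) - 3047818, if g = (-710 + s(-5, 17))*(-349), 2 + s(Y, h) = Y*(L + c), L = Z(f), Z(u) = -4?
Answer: -1695562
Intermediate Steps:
L = -4
s(Y, h) = -2 - 3*Y (s(Y, h) = -2 + Y*(-4 + 1) = -2 + Y*(-3) = -2 - 3*Y)
g = 243253 (g = (-710 + (-2 - 3*(-5)))*(-349) = (-710 + (-2 + 15))*(-349) = (-710 + 13)*(-349) = -697*(-349) = 243253)
(g + 1109003) - 3047818 = (243253 + 1109003) - 3047818 = 1352256 - 3047818 = -1695562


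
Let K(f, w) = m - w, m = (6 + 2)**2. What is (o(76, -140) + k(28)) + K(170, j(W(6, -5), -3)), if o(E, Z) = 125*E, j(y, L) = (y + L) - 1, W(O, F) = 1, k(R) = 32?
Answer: 9599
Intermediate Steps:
m = 64 (m = 8**2 = 64)
j(y, L) = -1 + L + y (j(y, L) = (L + y) - 1 = -1 + L + y)
K(f, w) = 64 - w
(o(76, -140) + k(28)) + K(170, j(W(6, -5), -3)) = (125*76 + 32) + (64 - (-1 - 3 + 1)) = (9500 + 32) + (64 - 1*(-3)) = 9532 + (64 + 3) = 9532 + 67 = 9599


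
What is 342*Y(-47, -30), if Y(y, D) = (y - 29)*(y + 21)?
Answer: 675792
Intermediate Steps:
Y(y, D) = (-29 + y)*(21 + y)
342*Y(-47, -30) = 342*(-609 + (-47)² - 8*(-47)) = 342*(-609 + 2209 + 376) = 342*1976 = 675792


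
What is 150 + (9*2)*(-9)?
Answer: -12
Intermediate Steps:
150 + (9*2)*(-9) = 150 + 18*(-9) = 150 - 162 = -12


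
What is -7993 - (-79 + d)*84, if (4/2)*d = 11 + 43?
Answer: -3625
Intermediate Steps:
d = 27 (d = (11 + 43)/2 = (½)*54 = 27)
-7993 - (-79 + d)*84 = -7993 - (-79 + 27)*84 = -7993 - (-52)*84 = -7993 - 1*(-4368) = -7993 + 4368 = -3625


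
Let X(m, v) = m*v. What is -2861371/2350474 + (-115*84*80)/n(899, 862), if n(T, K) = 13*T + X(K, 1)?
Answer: -617451217293/9832032742 ≈ -62.800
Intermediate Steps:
n(T, K) = K + 13*T (n(T, K) = 13*T + K*1 = 13*T + K = K + 13*T)
-2861371/2350474 + (-115*84*80)/n(899, 862) = -2861371/2350474 + (-115*84*80)/(862 + 13*899) = -2861371*1/2350474 + (-9660*80)/(862 + 11687) = -2861371/2350474 - 772800/12549 = -2861371/2350474 - 772800*1/12549 = -2861371/2350474 - 257600/4183 = -617451217293/9832032742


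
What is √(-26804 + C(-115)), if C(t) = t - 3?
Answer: I*√26922 ≈ 164.08*I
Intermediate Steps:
C(t) = -3 + t
√(-26804 + C(-115)) = √(-26804 + (-3 - 115)) = √(-26804 - 118) = √(-26922) = I*√26922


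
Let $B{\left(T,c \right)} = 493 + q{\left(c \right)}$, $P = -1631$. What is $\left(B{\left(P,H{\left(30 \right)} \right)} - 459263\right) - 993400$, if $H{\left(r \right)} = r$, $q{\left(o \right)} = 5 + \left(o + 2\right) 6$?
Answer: $-1451973$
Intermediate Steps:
$q{\left(o \right)} = 17 + 6 o$ ($q{\left(o \right)} = 5 + \left(2 + o\right) 6 = 5 + \left(12 + 6 o\right) = 17 + 6 o$)
$B{\left(T,c \right)} = 510 + 6 c$ ($B{\left(T,c \right)} = 493 + \left(17 + 6 c\right) = 510 + 6 c$)
$\left(B{\left(P,H{\left(30 \right)} \right)} - 459263\right) - 993400 = \left(\left(510 + 6 \cdot 30\right) - 459263\right) - 993400 = \left(\left(510 + 180\right) - 459263\right) - 993400 = \left(690 - 459263\right) - 993400 = -458573 - 993400 = -1451973$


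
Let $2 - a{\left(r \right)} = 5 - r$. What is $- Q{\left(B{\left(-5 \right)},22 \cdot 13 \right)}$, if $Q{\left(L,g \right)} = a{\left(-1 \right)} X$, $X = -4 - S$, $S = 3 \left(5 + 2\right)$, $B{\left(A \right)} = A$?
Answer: $-100$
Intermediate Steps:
$S = 21$ ($S = 3 \cdot 7 = 21$)
$a{\left(r \right)} = -3 + r$ ($a{\left(r \right)} = 2 - \left(5 - r\right) = 2 + \left(-5 + r\right) = -3 + r$)
$X = -25$ ($X = -4 - 21 = -25$)
$Q{\left(L,g \right)} = 100$ ($Q{\left(L,g \right)} = \left(-3 - 1\right) \left(-25\right) = \left(-4\right) \left(-25\right) = 100$)
$- Q{\left(B{\left(-5 \right)},22 \cdot 13 \right)} = \left(-1\right) 100 = -100$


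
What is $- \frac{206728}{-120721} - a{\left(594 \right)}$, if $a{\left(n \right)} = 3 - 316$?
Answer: $\frac{37992401}{120721} \approx 314.71$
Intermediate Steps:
$a{\left(n \right)} = -313$
$- \frac{206728}{-120721} - a{\left(594 \right)} = - \frac{206728}{-120721} - -313 = \left(-206728\right) \left(- \frac{1}{120721}\right) + 313 = \frac{206728}{120721} + 313 = \frac{37992401}{120721}$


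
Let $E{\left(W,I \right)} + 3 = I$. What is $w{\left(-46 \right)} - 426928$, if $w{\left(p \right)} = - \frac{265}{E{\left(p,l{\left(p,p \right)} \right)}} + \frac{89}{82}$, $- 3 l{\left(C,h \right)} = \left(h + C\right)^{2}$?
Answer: $- \frac{296622778121}{694786} \approx -4.2693 \cdot 10^{5}$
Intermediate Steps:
$l{\left(C,h \right)} = - \frac{\left(C + h\right)^{2}}{3}$ ($l{\left(C,h \right)} = - \frac{\left(h + C\right)^{2}}{3} = - \frac{\left(C + h\right)^{2}}{3}$)
$E{\left(W,I \right)} = -3 + I$
$w{\left(p \right)} = \frac{89}{82} - \frac{265}{-3 - \frac{4 p^{2}}{3}}$ ($w{\left(p \right)} = - \frac{265}{-3 - \frac{\left(p + p\right)^{2}}{3}} + \frac{89}{82} = - \frac{265}{-3 - \frac{\left(2 p\right)^{2}}{3}} + 89 \cdot \frac{1}{82} = - \frac{265}{-3 - \frac{4 p^{2}}{3}} + \frac{89}{82} = \frac{89}{82} - \frac{265}{-3 - \frac{4 p^{2}}{3}}$)
$w{\left(-46 \right)} - 426928 = \frac{65991 + 356 \left(-46\right)^{2}}{82 \left(9 + 4 \left(-46\right)^{2}\right)} - 426928 = \frac{65991 + 356 \cdot 2116}{82 \left(9 + 4 \cdot 2116\right)} - 426928 = \frac{65991 + 753296}{82 \left(9 + 8464\right)} - 426928 = \frac{1}{82} \cdot \frac{1}{8473} \cdot 819287 - 426928 = \frac{819287}{694786} - 426928 = - \frac{296622778121}{694786}$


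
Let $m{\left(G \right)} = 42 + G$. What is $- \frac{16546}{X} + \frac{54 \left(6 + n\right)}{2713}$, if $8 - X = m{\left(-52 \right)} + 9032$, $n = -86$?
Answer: $\frac{2974409}{12227491} \approx 0.24326$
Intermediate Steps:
$X = -9014$ ($X = 8 - \left(\left(42 - 52\right) + 9032\right) = 8 - \left(-10 + 9032\right) = 8 - 9022 = -9014$)
$- \frac{16546}{X} + \frac{54 \left(6 + n\right)}{2713} = - \frac{16546}{-9014} + \frac{54 \left(6 - 86\right)}{2713} = \left(-16546\right) \left(- \frac{1}{9014}\right) + 54 \left(-80\right) \frac{1}{2713} = \frac{8273}{4507} - \frac{4320}{2713} = \frac{2974409}{12227491}$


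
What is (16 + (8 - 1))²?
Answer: 529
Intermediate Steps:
(16 + (8 - 1))² = (16 + 7)² = 23² = 529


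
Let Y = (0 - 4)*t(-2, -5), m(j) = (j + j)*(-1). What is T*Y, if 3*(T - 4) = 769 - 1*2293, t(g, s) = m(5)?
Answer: -20160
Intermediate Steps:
m(j) = -2*j (m(j) = (2*j)*(-1) = -2*j)
t(g, s) = -10 (t(g, s) = -2*5 = -10)
T = -504 (T = 4 + (769 - 1*2293)/3 = 4 + (769 - 2293)/3 = 4 + (⅓)*(-1524) = 4 - 508 = -504)
Y = 40 (Y = (0 - 4)*(-10) = -4*(-10) = 40)
T*Y = -504*40 = -20160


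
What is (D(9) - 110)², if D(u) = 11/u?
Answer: 958441/81 ≈ 11833.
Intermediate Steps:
(D(9) - 110)² = (11/9 - 110)² = (-979/9)² = 958441/81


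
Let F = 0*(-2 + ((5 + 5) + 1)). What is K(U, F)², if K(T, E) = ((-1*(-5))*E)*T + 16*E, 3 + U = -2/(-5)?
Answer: 0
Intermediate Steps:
F = 0 (F = 0*(-2 + (10 + 1)) = 0*(-2 + 11) = 0*9 = 0)
U = -13/5 (U = -3 - 2/(-5) = -3 - 2*(-⅕) = -3 + ⅖ = -13/5 ≈ -2.6000)
K(T, E) = 16*E + 5*E*T (K(T, E) = (5*E)*T + 16*E = 5*E*T + 16*E = 16*E + 5*E*T)
K(U, F)² = (0*(16 + 5*(-13/5)))² = (0*(16 - 13))² = (0*3)² = 0² = 0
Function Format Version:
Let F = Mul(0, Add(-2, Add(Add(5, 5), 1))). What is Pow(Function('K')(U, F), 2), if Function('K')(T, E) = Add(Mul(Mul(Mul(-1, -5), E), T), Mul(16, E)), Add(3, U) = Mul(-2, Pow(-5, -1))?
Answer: 0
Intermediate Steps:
F = 0 (F = Mul(0, Add(-2, Add(10, 1))) = Mul(0, Add(-2, 11)) = Mul(0, 9) = 0)
U = Rational(-13, 5) (U = Add(-3, Mul(-2, Pow(-5, -1))) = Add(-3, Mul(-2, Rational(-1, 5))) = Add(-3, Rational(2, 5)) = Rational(-13, 5) ≈ -2.6000)
Function('K')(T, E) = Add(Mul(16, E), Mul(5, E, T)) (Function('K')(T, E) = Add(Mul(Mul(5, E), T), Mul(16, E)) = Add(Mul(5, E, T), Mul(16, E)) = Add(Mul(16, E), Mul(5, E, T)))
Pow(Function('K')(U, F), 2) = Pow(Mul(0, Add(16, Mul(5, Rational(-13, 5)))), 2) = Pow(Mul(0, Add(16, -13)), 2) = Pow(Mul(0, 3), 2) = Pow(0, 2) = 0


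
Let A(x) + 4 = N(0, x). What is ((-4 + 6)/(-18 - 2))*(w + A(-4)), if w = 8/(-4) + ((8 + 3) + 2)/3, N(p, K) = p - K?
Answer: -7/30 ≈ -0.23333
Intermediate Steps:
A(x) = -4 - x (A(x) = -4 + (0 - x) = -4 - x)
w = 7/3 (w = 8*(-¼) + (11 + 2)*(⅓) = -2 + 13*(⅓) = -2 + 13/3 = 7/3 ≈ 2.3333)
((-4 + 6)/(-18 - 2))*(w + A(-4)) = ((-4 + 6)/(-18 - 2))*(7/3 + (-4 - 1*(-4))) = (2/(-20))*(7/3 + (-4 + 4)) = (2*(-1/20))*(7/3 + 0) = -⅒*7/3 = -7/30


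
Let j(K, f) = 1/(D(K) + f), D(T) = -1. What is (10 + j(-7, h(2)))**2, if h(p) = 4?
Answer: 961/9 ≈ 106.78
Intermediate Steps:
j(K, f) = 1/(-1 + f)
(10 + j(-7, h(2)))**2 = (10 + 1/(-1 + 4))**2 = (10 + 1/3)**2 = (31/3)**2 = 961/9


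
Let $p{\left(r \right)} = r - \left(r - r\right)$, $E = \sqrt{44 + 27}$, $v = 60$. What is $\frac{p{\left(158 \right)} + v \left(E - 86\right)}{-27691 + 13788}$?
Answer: $\frac{5002}{13903} - \frac{60 \sqrt{71}}{13903} \approx 0.32341$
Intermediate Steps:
$E = \sqrt{71} \approx 8.4261$
$p{\left(r \right)} = r$ ($p{\left(r \right)} = r - 0 = r + 0 = r$)
$\frac{p{\left(158 \right)} + v \left(E - 86\right)}{-27691 + 13788} = \frac{158 + 60 \left(\sqrt{71} - 86\right)}{-27691 + 13788} = \frac{158 + 60 \left(-86 + \sqrt{71}\right)}{-13903} = \left(158 - \left(5160 - 60 \sqrt{71}\right)\right) \left(- \frac{1}{13903}\right) = \left(-5002 + 60 \sqrt{71}\right) \left(- \frac{1}{13903}\right) = \frac{5002}{13903} - \frac{60 \sqrt{71}}{13903}$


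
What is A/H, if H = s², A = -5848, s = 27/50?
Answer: -14620000/729 ≈ -20055.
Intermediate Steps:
s = 27/50 (s = 27*(1/50) = 27/50 ≈ 0.54000)
H = 729/2500 (H = (27/50)² = 729/2500 ≈ 0.29160)
A/H = -5848/729/2500 = -5848*2500/729 = -14620000/729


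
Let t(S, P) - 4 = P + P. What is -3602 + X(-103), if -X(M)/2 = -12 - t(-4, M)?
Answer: -3982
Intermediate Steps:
t(S, P) = 4 + 2*P (t(S, P) = 4 + (P + P) = 4 + 2*P)
X(M) = 32 + 4*M (X(M) = -2*(-12 - (4 + 2*M)) = -2*(-12 + (-4 - 2*M)) = -2*(-16 - 2*M) = 32 + 4*M)
-3602 + X(-103) = -3602 + (32 + 4*(-103)) = -3602 + (32 - 412) = -3602 - 380 = -3982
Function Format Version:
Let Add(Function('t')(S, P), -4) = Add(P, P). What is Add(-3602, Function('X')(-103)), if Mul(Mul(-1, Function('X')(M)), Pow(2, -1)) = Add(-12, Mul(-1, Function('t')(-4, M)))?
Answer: -3982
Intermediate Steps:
Function('t')(S, P) = Add(4, Mul(2, P)) (Function('t')(S, P) = Add(4, Add(P, P)) = Add(4, Mul(2, P)))
Function('X')(M) = Add(32, Mul(4, M)) (Function('X')(M) = Mul(-2, Add(-12, Mul(-1, Add(4, Mul(2, M))))) = Mul(-2, Add(-12, Add(-4, Mul(-2, M)))) = Mul(-2, Add(-16, Mul(-2, M))) = Add(32, Mul(4, M)))
Add(-3602, Function('X')(-103)) = Add(-3602, Add(32, Mul(4, -103))) = Add(-3602, Add(32, -412)) = Add(-3602, -380) = -3982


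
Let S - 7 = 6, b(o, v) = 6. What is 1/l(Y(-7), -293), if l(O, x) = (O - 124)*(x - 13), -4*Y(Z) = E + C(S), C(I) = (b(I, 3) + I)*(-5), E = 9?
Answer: 1/31365 ≈ 3.1883e-5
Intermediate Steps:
S = 13 (S = 7 + 6 = 13)
C(I) = -30 - 5*I (C(I) = (6 + I)*(-5) = -30 - 5*I)
Y(Z) = 43/2 (Y(Z) = -(9 + (-30 - 5*13))/4 = -(9 + (-30 - 65))/4 = -(9 - 95)/4 = -¼*(-86) = 43/2)
l(O, x) = (-124 + O)*(-13 + x)
1/l(Y(-7), -293) = 1/(1612 - 124*(-293) - 13*43/2 + (43/2)*(-293)) = 1/(1612 + 36332 - 559/2 - 12599/2) = 1/31365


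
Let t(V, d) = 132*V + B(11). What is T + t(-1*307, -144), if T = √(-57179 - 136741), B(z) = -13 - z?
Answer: -40548 + 8*I*√3030 ≈ -40548.0 + 440.36*I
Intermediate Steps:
T = 8*I*√3030 (T = √(-193920) = 8*I*√3030 ≈ 440.36*I)
t(V, d) = -24 + 132*V (t(V, d) = 132*V + (-13 - 1*11) = 132*V + (-13 - 11) = 132*V - 24 = -24 + 132*V)
T + t(-1*307, -144) = 8*I*√3030 + (-24 + 132*(-1*307)) = 8*I*√3030 + (-24 + 132*(-307)) = 8*I*√3030 + (-24 - 40524) = 8*I*√3030 - 40548 = -40548 + 8*I*√3030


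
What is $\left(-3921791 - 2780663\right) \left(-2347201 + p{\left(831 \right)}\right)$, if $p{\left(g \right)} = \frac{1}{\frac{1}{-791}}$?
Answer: $15737308372368$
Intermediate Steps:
$p{\left(g \right)} = -791$ ($p{\left(g \right)} = \frac{1}{- \frac{1}{791}} = -791$)
$\left(-3921791 - 2780663\right) \left(-2347201 + p{\left(831 \right)}\right) = \left(-3921791 - 2780663\right) \left(-2347201 - 791\right) = \left(-6702454\right) \left(-2347992\right) = 15737308372368$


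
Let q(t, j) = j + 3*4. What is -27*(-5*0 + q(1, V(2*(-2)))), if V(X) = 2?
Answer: -378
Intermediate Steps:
q(t, j) = 12 + j (q(t, j) = j + 12 = 12 + j)
-27*(-5*0 + q(1, V(2*(-2)))) = -27*(-5*0 + (12 + 2)) = -27*(0 + 14) = -27*14 = -378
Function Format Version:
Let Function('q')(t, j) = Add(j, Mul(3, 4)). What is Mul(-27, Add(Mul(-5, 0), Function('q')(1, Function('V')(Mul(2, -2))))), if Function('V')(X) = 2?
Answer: -378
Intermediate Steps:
Function('q')(t, j) = Add(12, j) (Function('q')(t, j) = Add(j, 12) = Add(12, j))
Mul(-27, Add(Mul(-5, 0), Function('q')(1, Function('V')(Mul(2, -2))))) = Mul(-27, Add(Mul(-5, 0), Add(12, 2))) = Mul(-27, Add(0, 14)) = Mul(-27, 14) = -378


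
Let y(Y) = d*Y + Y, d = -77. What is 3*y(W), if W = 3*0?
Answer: 0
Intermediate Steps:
W = 0
y(Y) = -76*Y (y(Y) = -77*Y + Y = -76*Y)
3*y(W) = 3*(-76*0) = 3*0 = 0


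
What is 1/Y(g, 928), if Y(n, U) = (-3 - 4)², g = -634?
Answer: 1/49 ≈ 0.020408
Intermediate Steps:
Y(n, U) = 49 (Y(n, U) = (-7)² = 49)
1/Y(g, 928) = 1/49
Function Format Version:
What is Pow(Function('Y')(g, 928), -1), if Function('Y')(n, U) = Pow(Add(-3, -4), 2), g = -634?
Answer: Rational(1, 49) ≈ 0.020408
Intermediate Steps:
Function('Y')(n, U) = 49 (Function('Y')(n, U) = Pow(-7, 2) = 49)
Pow(Function('Y')(g, 928), -1) = Pow(49, -1) = Rational(1, 49)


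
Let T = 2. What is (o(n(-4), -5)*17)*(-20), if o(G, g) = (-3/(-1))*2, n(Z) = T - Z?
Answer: -2040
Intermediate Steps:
n(Z) = 2 - Z
o(G, g) = 6 (o(G, g) = -1*(-3)*2 = 3*2 = 6)
(o(n(-4), -5)*17)*(-20) = (6*17)*(-20) = 102*(-20) = -2040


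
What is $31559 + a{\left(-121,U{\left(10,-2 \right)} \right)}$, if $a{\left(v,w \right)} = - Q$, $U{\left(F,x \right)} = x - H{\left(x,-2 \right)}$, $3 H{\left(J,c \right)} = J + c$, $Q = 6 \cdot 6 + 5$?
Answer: $31518$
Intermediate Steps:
$Q = 41$ ($Q = 36 + 5 = 41$)
$H{\left(J,c \right)} = \frac{J}{3} + \frac{c}{3}$ ($H{\left(J,c \right)} = \frac{J + c}{3} = \frac{J}{3} + \frac{c}{3}$)
$U{\left(F,x \right)} = \frac{2}{3} + \frac{2 x}{3}$ ($U{\left(F,x \right)} = x - \left(\frac{x}{3} + \frac{1}{3} \left(-2\right)\right) = x - \left(\frac{x}{3} - \frac{2}{3}\right) = x - \left(- \frac{2}{3} + \frac{x}{3}\right) = \frac{2}{3} + \frac{2 x}{3}$)
$a{\left(v,w \right)} = -41$ ($a{\left(v,w \right)} = \left(-1\right) 41 = -41$)
$31559 + a{\left(-121,U{\left(10,-2 \right)} \right)} = 31559 - 41 = 31518$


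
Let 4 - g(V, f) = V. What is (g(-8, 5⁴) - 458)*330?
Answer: -147180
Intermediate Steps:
g(V, f) = 4 - V
(g(-8, 5⁴) - 458)*330 = ((4 - 1*(-8)) - 458)*330 = ((4 + 8) - 458)*330 = (12 - 458)*330 = -446*330 = -147180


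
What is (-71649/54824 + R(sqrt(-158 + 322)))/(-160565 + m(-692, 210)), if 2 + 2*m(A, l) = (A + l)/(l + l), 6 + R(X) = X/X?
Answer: 5186535/132043527638 ≈ 3.9279e-5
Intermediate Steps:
R(X) = -5 (R(X) = -6 + X/X = -6 + 1 = -5)
m(A, l) = -1 + (A + l)/(4*l) (m(A, l) = -1 + ((A + l)/(l + l))/2 = -1 + ((A + l)/((2*l)))/2 = -1 + ((A + l)*(1/(2*l)))/2 = -1 + ((A + l)/(2*l))/2 = -1 + (A + l)/(4*l))
(-71649/54824 + R(sqrt(-158 + 322)))/(-160565 + m(-692, 210)) = (-71649/54824 - 5)/(-160565 + (1/4)*(-692 - 3*210)/210) = (-71649*1/54824 - 5)/(-160565 + (1/4)*(1/210)*(-692 - 630)) = (-71649/54824 - 5)/(-160565 + (1/4)*(1/210)*(-1322)) = -345769/(54824*(-160565 - 661/420)) = -345769/(54824*(-67437961/420)) = -345769/54824*(-420/67437961) = 5186535/132043527638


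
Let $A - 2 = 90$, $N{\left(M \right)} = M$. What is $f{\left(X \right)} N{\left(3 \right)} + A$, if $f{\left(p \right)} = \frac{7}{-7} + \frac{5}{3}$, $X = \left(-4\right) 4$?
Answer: $94$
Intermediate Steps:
$A = 92$ ($A = 2 + 90 = 92$)
$X = -16$
$f{\left(p \right)} = \frac{2}{3}$ ($f{\left(p \right)} = 7 \left(- \frac{1}{7}\right) + 5 \cdot \frac{1}{3} = -1 + \frac{5}{3} = \frac{2}{3}$)
$f{\left(X \right)} N{\left(3 \right)} + A = \frac{2}{3} \cdot 3 + 92 = 2 + 92 = 94$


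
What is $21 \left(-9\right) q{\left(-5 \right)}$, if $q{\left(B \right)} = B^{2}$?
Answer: $-4725$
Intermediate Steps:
$21 \left(-9\right) q{\left(-5 \right)} = 21 \left(-9\right) \left(-5\right)^{2} = \left(-189\right) 25 = -4725$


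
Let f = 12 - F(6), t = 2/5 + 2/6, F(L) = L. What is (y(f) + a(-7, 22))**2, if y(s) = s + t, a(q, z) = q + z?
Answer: 106276/225 ≈ 472.34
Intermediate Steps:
t = 11/15 (t = 2*(1/5) + 2*(1/6) = 2/5 + 1/3 = 11/15 ≈ 0.73333)
f = 6 (f = 12 - 1*6 = 12 - 6 = 6)
y(s) = 11/15 + s (y(s) = s + 11/15 = 11/15 + s)
(y(f) + a(-7, 22))**2 = ((11/15 + 6) + (-7 + 22))**2 = (101/15 + 15)**2 = (326/15)**2 = 106276/225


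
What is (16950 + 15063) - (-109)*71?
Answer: 39752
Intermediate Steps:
(16950 + 15063) - (-109)*71 = 32013 - 1*(-7739) = 32013 + 7739 = 39752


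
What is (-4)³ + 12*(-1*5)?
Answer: -124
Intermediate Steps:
(-4)³ + 12*(-1*5) = -64 + 12*(-5) = -64 - 60 = -124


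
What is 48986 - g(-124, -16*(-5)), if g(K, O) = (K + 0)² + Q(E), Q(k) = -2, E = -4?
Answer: 33612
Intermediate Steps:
g(K, O) = -2 + K² (g(K, O) = (K + 0)² - 2 = K² - 2 = -2 + K²)
48986 - g(-124, -16*(-5)) = 48986 - (-2 + (-124)²) = 48986 - (-2 + 15376) = 48986 - 1*15374 = 48986 - 15374 = 33612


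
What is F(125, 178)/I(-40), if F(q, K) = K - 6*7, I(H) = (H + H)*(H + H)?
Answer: 17/800 ≈ 0.021250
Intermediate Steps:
I(H) = 4*H² (I(H) = (2*H)*(2*H) = 4*H²)
F(q, K) = -42 + K (F(q, K) = K - 42 = -42 + K)
F(125, 178)/I(-40) = (-42 + 178)/((4*(-40)²)) = 136/((4*1600)) = 136/6400 = 136*(1/6400) = 17/800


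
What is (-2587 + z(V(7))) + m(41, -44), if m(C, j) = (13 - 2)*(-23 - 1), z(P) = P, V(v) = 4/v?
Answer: -19953/7 ≈ -2850.4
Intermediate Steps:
m(C, j) = -264 (m(C, j) = 11*(-24) = -264)
(-2587 + z(V(7))) + m(41, -44) = (-2587 + 4/7) - 264 = -18105/7 - 264 = -19953/7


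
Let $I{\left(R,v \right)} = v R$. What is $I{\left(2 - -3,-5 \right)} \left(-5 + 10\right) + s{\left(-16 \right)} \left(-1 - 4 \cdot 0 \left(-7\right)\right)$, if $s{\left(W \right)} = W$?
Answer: $-109$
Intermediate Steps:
$I{\left(R,v \right)} = R v$
$I{\left(2 - -3,-5 \right)} \left(-5 + 10\right) + s{\left(-16 \right)} \left(-1 - 4 \cdot 0 \left(-7\right)\right) = \left(2 - -3\right) \left(-5\right) \left(-5 + 10\right) - 16 \left(-1 - 4 \cdot 0 \left(-7\right)\right) = \left(2 + 3\right) \left(-5\right) 5 - 16 \left(-1 - 0\right) = 5 \left(-5\right) 5 - 16 \left(-1 + 0\right) = \left(-25\right) 5 - -16 = -125 + 16 = -109$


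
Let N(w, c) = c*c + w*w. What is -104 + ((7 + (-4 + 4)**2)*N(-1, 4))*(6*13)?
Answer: 9178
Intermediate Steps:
N(w, c) = c**2 + w**2
-104 + ((7 + (-4 + 4)**2)*N(-1, 4))*(6*13) = -104 + ((7 + (-4 + 4)**2)*(4**2 + (-1)**2))*(6*13) = -104 + ((7 + 0**2)*(16 + 1))*78 = -104 + ((7 + 0)*17)*78 = -104 + (7*17)*78 = -104 + 119*78 = -104 + 9282 = 9178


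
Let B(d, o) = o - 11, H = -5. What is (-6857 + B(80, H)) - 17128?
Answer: -24001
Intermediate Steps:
B(d, o) = -11 + o
(-6857 + B(80, H)) - 17128 = (-6857 + (-11 - 5)) - 17128 = (-6857 - 16) - 17128 = -6873 - 17128 = -24001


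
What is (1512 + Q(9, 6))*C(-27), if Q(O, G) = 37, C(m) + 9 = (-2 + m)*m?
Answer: 1198926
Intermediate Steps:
C(m) = -9 + m*(-2 + m) (C(m) = -9 + (-2 + m)*m = -9 + m*(-2 + m))
(1512 + Q(9, 6))*C(-27) = (1512 + 37)*(-9 + (-27)² - 2*(-27)) = 1549*(-9 + 729 + 54) = 1549*774 = 1198926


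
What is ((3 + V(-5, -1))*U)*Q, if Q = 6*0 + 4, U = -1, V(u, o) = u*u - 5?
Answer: -92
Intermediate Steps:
V(u, o) = -5 + u² (V(u, o) = u² - 5 = -5 + u²)
Q = 4 (Q = 0 + 4 = 4)
((3 + V(-5, -1))*U)*Q = ((3 + (-5 + (-5)²))*(-1))*4 = ((3 + (-5 + 25))*(-1))*4 = ((3 + 20)*(-1))*4 = (23*(-1))*4 = -23*4 = -92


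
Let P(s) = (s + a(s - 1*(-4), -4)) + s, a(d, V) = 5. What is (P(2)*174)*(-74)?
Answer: -115884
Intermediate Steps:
P(s) = 5 + 2*s (P(s) = (s + 5) + s = (5 + s) + s = 5 + 2*s)
(P(2)*174)*(-74) = ((5 + 2*2)*174)*(-74) = ((5 + 4)*174)*(-74) = (9*174)*(-74) = 1566*(-74) = -115884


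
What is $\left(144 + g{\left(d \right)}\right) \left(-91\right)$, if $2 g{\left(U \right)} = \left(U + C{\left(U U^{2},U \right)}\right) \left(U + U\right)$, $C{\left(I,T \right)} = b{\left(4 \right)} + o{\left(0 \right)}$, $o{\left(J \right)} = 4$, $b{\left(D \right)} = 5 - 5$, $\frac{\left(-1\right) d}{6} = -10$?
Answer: $-362544$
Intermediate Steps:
$d = 60$ ($d = \left(-6\right) \left(-10\right) = 60$)
$b{\left(D \right)} = 0$ ($b{\left(D \right)} = 5 - 5 = 0$)
$C{\left(I,T \right)} = 4$ ($C{\left(I,T \right)} = 0 + 4 = 4$)
$g{\left(U \right)} = U \left(4 + U\right)$ ($g{\left(U \right)} = \frac{\left(U + 4\right) \left(U + U\right)}{2} = \frac{\left(4 + U\right) 2 U}{2} = \frac{2 U \left(4 + U\right)}{2} = U \left(4 + U\right)$)
$\left(144 + g{\left(d \right)}\right) \left(-91\right) = \left(144 + 60 \left(4 + 60\right)\right) \left(-91\right) = \left(144 + 60 \cdot 64\right) \left(-91\right) = \left(144 + 3840\right) \left(-91\right) = 3984 \left(-91\right) = -362544$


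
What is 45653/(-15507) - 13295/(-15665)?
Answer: -101797736/48583431 ≈ -2.0953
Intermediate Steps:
45653/(-15507) - 13295/(-15665) = 45653*(-1/15507) - 13295*(-1/15665) = -45653/15507 + 2659/3133 = -101797736/48583431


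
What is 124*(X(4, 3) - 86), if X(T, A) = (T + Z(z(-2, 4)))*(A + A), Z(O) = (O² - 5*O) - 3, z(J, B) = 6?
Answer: -5456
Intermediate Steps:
Z(O) = -3 + O² - 5*O
X(T, A) = 2*A*(3 + T) (X(T, A) = (T + (-3 + 6² - 5*6))*(A + A) = (T + (-3 + 36 - 30))*(2*A) = (T + 3)*(2*A) = (3 + T)*(2*A) = 2*A*(3 + T))
124*(X(4, 3) - 86) = 124*(2*3*(3 + 4) - 86) = 124*(2*3*7 - 86) = 124*(42 - 86) = 124*(-44) = -5456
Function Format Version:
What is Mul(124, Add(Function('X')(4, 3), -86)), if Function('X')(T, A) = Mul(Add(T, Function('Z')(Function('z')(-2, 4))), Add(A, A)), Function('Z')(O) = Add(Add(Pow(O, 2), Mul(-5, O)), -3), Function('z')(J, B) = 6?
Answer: -5456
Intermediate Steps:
Function('Z')(O) = Add(-3, Pow(O, 2), Mul(-5, O))
Function('X')(T, A) = Mul(2, A, Add(3, T)) (Function('X')(T, A) = Mul(Add(T, Add(-3, Pow(6, 2), Mul(-5, 6))), Add(A, A)) = Mul(Add(T, Add(-3, 36, -30)), Mul(2, A)) = Mul(Add(T, 3), Mul(2, A)) = Mul(Add(3, T), Mul(2, A)) = Mul(2, A, Add(3, T)))
Mul(124, Add(Function('X')(4, 3), -86)) = Mul(124, Add(Mul(2, 3, Add(3, 4)), -86)) = Mul(124, Add(Mul(2, 3, 7), -86)) = Mul(124, Add(42, -86)) = Mul(124, -44) = -5456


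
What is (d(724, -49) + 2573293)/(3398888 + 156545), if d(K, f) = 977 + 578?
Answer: 2574848/3555433 ≈ 0.72420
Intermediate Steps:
d(K, f) = 1555
(d(724, -49) + 2573293)/(3398888 + 156545) = (1555 + 2573293)/(3398888 + 156545) = 2574848/3555433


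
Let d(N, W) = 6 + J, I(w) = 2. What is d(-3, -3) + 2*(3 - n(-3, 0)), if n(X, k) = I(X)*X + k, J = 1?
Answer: 25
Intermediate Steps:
n(X, k) = k + 2*X (n(X, k) = 2*X + k = k + 2*X)
d(N, W) = 7 (d(N, W) = 6 + 1 = 7)
d(-3, -3) + 2*(3 - n(-3, 0)) = 7 + 2*(3 - (0 + 2*(-3))) = 7 + 2*(3 - (0 - 6)) = 7 + 2*(3 - 1*(-6)) = 7 + 2*(3 + 6) = 7 + 2*9 = 7 + 18 = 25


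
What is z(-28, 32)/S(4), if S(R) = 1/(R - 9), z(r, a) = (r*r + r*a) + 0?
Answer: 560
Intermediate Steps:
z(r, a) = r**2 + a*r (z(r, a) = (r**2 + a*r) + 0 = r**2 + a*r)
S(R) = 1/(-9 + R)
z(-28, 32)/S(4) = (-28*(32 - 28))/(1/(-9 + 4)) = (-28*4)/(1/(-5)) = -112/(-1/5) = -112*(-5) = 560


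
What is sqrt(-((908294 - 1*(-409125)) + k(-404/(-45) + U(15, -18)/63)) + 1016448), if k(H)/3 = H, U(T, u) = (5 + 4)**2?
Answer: 2*I*sqrt(829636185)/105 ≈ 548.64*I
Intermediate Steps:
U(T, u) = 81 (U(T, u) = 9**2 = 81)
k(H) = 3*H
sqrt(-((908294 - 1*(-409125)) + k(-404/(-45) + U(15, -18)/63)) + 1016448) = sqrt(-((908294 - 1*(-409125)) + 3*(-404/(-45) + 81/63)) + 1016448) = sqrt(-((908294 + 409125) + 3*(-404*(-1/45) + 81*(1/63))) + 1016448) = sqrt(-(1317419 + 3*(404/45 + 9/7)) + 1016448) = sqrt(-(1317419 + 3*(3233/315)) + 1016448) = sqrt(-(1317419 + 3233/105) + 1016448) = sqrt(-1*138332228/105 + 1016448) = sqrt(-138332228/105 + 1016448) = sqrt(-31605188/105) = 2*I*sqrt(829636185)/105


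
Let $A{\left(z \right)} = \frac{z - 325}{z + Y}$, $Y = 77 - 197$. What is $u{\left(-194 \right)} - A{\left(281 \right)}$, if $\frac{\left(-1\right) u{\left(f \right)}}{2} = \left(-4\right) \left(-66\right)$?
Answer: $- \frac{84964}{161} \approx -527.73$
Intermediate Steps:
$Y = -120$ ($Y = 77 - 197 = -120$)
$u{\left(f \right)} = -528$ ($u{\left(f \right)} = - 2 \left(\left(-4\right) \left(-66\right)\right) = \left(-2\right) 264 = -528$)
$A{\left(z \right)} = \frac{-325 + z}{-120 + z}$ ($A{\left(z \right)} = \frac{z - 325}{z - 120} = \frac{-325 + z}{-120 + z}$)
$u{\left(-194 \right)} - A{\left(281 \right)} = -528 - \frac{-325 + 281}{-120 + 281} = -528 - \frac{1}{161} \left(-44\right) = -528 - - \frac{44}{161} = -528 + \frac{44}{161} = - \frac{84964}{161}$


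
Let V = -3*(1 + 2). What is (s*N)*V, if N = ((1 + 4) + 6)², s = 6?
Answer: -6534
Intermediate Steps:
V = -9 (V = -3*3 = -9)
N = 121 (N = (5 + 6)² = 11² = 121)
(s*N)*V = (6*121)*(-9) = 726*(-9) = -6534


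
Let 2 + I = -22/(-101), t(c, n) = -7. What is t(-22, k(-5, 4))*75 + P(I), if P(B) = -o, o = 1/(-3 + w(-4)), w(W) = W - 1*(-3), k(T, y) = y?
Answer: -2099/4 ≈ -524.75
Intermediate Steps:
w(W) = 3 + W (w(W) = W + 3 = 3 + W)
o = -¼ (o = 1/(-3 + (3 - 4)) = 1/(-3 - 1) = 1/(-4) = -¼ ≈ -0.25000)
I = -180/101 (I = -2 - 22/(-101) = -2 - 22*(-1/101) = -2 + 22/101 = -180/101 ≈ -1.7822)
P(B) = ¼ (P(B) = -1*(-¼) = ¼)
t(-22, k(-5, 4))*75 + P(I) = -7*75 + ¼ = -525 + ¼ = -2099/4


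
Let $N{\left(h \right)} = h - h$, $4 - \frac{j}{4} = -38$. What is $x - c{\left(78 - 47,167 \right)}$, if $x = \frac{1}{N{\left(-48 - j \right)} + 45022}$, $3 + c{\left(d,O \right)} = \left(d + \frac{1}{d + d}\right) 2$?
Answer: $- \frac{82390229}{1395682} \approx -59.032$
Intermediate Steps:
$j = 168$ ($j = 16 - -152 = 16 + 152 = 168$)
$N{\left(h \right)} = 0$
$c{\left(d,O \right)} = -3 + \frac{1}{d} + 2 d$ ($c{\left(d,O \right)} = -3 + \left(d + \frac{1}{d + d}\right) 2 = -3 + \left(d + \frac{1}{2 d}\right) 2 = -3 + \left(\frac{1}{d} + 2 d\right) = -3 + \frac{1}{d} + 2 d$)
$x = \frac{1}{45022}$ ($x = \frac{1}{0 + 45022} = \frac{1}{45022} \approx 2.2211 \cdot 10^{-5}$)
$x - c{\left(78 - 47,167 \right)} = \frac{1}{45022} - \left(-3 + \frac{1}{78 - 47} + 2 \left(78 - 47\right)\right) = \frac{1}{45022} - \left(-3 + \frac{1}{31} + 2 \cdot 31\right) = \frac{1}{45022} - \left(-3 + \frac{1}{31} + 62\right) = \frac{1}{45022} - \frac{1830}{31} = - \frac{82390229}{1395682}$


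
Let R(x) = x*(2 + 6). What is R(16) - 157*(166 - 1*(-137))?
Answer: -47443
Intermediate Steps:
R(x) = 8*x (R(x) = x*8 = 8*x)
R(16) - 157*(166 - 1*(-137)) = 8*16 - 157*(166 - 1*(-137)) = 128 - 157*(166 + 137) = 128 - 157*303 = 128 - 47571 = -47443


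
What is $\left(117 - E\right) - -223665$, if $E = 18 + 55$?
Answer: $223709$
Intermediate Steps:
$E = 73$
$\left(117 - E\right) - -223665 = \left(117 - 73\right) - -223665 = \left(117 - 73\right) + 223665 = 44 + 223665 = 223709$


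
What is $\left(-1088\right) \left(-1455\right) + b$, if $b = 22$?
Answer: $1583062$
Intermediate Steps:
$\left(-1088\right) \left(-1455\right) + b = \left(-1088\right) \left(-1455\right) + 22 = 1583040 + 22 = 1583062$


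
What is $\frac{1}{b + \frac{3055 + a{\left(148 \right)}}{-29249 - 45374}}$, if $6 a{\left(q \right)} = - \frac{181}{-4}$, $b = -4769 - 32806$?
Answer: $- \frac{1790952}{67295094901} \approx -2.6613 \cdot 10^{-5}$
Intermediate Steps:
$b = -37575$ ($b = -4769 - 32806 = -37575$)
$a{\left(q \right)} = \frac{181}{24}$ ($a{\left(q \right)} = \frac{\left(-181\right) \frac{1}{-4}}{6} = \frac{\left(-181\right) \left(- \frac{1}{4}\right)}{6} = \frac{1}{6} \cdot \frac{181}{4} = \frac{181}{24}$)
$\frac{1}{b + \frac{3055 + a{\left(148 \right)}}{-29249 - 45374}} = \frac{1}{-37575 + \frac{3055 + \frac{181}{24}}{-29249 - 45374}} = \frac{1}{-37575 + \frac{73501}{24 \left(-74623\right)}} = \frac{1}{-37575 + \frac{73501}{24} \left(- \frac{1}{74623}\right)} = \frac{1}{-37575 - \frac{73501}{1790952}} = \frac{1}{- \frac{67295094901}{1790952}} = - \frac{1790952}{67295094901}$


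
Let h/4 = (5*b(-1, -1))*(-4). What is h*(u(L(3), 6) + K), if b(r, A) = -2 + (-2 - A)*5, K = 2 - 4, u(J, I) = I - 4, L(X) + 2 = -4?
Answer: 0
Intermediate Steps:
L(X) = -6 (L(X) = -2 - 4 = -6)
u(J, I) = -4 + I
K = -2
b(r, A) = -12 - 5*A (b(r, A) = -2 + (-10 - 5*A) = -12 - 5*A)
h = 560 (h = 4*((5*(-12 - 5*(-1)))*(-4)) = 4*((5*(-12 + 5))*(-4)) = 4*((5*(-7))*(-4)) = 4*(-35*(-4)) = 4*140 = 560)
h*(u(L(3), 6) + K) = 560*((-4 + 6) - 2) = 560*(2 - 2) = 560*0 = 0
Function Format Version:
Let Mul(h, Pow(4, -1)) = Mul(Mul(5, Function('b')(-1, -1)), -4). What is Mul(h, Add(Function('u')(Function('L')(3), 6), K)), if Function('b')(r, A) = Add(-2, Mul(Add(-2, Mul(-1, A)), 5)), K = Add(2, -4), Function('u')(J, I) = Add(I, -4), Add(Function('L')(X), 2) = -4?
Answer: 0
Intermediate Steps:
Function('L')(X) = -6 (Function('L')(X) = Add(-2, -4) = -6)
Function('u')(J, I) = Add(-4, I)
K = -2
Function('b')(r, A) = Add(-12, Mul(-5, A)) (Function('b')(r, A) = Add(-2, Add(-10, Mul(-5, A))) = Add(-12, Mul(-5, A)))
h = 560 (h = Mul(4, Mul(Mul(5, Add(-12, Mul(-5, -1))), -4)) = Mul(4, Mul(Mul(5, Add(-12, 5)), -4)) = Mul(4, Mul(Mul(5, -7), -4)) = Mul(4, Mul(-35, -4)) = Mul(4, 140) = 560)
Mul(h, Add(Function('u')(Function('L')(3), 6), K)) = Mul(560, Add(Add(-4, 6), -2)) = Mul(560, Add(2, -2)) = Mul(560, 0) = 0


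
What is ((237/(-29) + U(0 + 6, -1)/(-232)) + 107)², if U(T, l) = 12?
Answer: 32821441/3364 ≈ 9756.7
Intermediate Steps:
((237/(-29) + U(0 + 6, -1)/(-232)) + 107)² = ((237/(-29) + 12/(-232)) + 107)² = ((237*(-1/29) + 12*(-1/232)) + 107)² = ((-237/29 - 3/58) + 107)² = (-477/58 + 107)² = (5729/58)² = 32821441/3364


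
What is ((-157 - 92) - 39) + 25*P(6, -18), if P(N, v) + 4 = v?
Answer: -838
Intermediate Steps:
P(N, v) = -4 + v
((-157 - 92) - 39) + 25*P(6, -18) = ((-157 - 92) - 39) + 25*(-4 - 18) = (-249 - 39) + 25*(-22) = -288 - 550 = -838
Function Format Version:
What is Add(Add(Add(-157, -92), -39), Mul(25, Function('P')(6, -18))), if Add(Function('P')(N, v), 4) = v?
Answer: -838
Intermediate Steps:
Function('P')(N, v) = Add(-4, v)
Add(Add(Add(-157, -92), -39), Mul(25, Function('P')(6, -18))) = Add(Add(Add(-157, -92), -39), Mul(25, Add(-4, -18))) = Add(Add(-249, -39), Mul(25, -22)) = Add(-288, -550) = -838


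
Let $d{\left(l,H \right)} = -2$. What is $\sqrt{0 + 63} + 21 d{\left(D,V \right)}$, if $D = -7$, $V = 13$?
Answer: $-42 + 3 \sqrt{7} \approx -34.063$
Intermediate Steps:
$\sqrt{0 + 63} + 21 d{\left(D,V \right)} = \sqrt{0 + 63} + 21 \left(-2\right) = \sqrt{63} - 42 = 3 \sqrt{7} - 42 = -42 + 3 \sqrt{7}$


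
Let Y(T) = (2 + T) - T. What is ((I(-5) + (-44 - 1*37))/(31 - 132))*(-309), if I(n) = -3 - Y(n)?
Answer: -26574/101 ≈ -263.11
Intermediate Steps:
Y(T) = 2
I(n) = -5 (I(n) = -3 - 1*2 = -3 - 2 = -5)
((I(-5) + (-44 - 1*37))/(31 - 132))*(-309) = ((-5 + (-44 - 1*37))/(31 - 132))*(-309) = ((-5 + (-44 - 37))/(-101))*(-309) = ((-5 - 81)*(-1/101))*(-309) = -86*(-1/101)*(-309) = (86/101)*(-309) = -26574/101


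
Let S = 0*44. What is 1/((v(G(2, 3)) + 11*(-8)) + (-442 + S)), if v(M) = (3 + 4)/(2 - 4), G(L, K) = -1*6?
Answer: -2/1067 ≈ -0.0018744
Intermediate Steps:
G(L, K) = -6
v(M) = -7/2 (v(M) = 7/(-2) = 7*(-1/2) = -7/2)
S = 0
1/((v(G(2, 3)) + 11*(-8)) + (-442 + S)) = 1/((-7/2 + 11*(-8)) + (-442 + 0)) = 1/((-7/2 - 88) - 442) = 1/(-183/2 - 442) = 1/(-1067/2) = -2/1067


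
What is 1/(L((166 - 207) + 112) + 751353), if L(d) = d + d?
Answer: 1/751495 ≈ 1.3307e-6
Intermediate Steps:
L(d) = 2*d
1/(L((166 - 207) + 112) + 751353) = 1/(2*((166 - 207) + 112) + 751353) = 1/(2*(-41 + 112) + 751353) = 1/(2*71 + 751353) = 1/(142 + 751353) = 1/751495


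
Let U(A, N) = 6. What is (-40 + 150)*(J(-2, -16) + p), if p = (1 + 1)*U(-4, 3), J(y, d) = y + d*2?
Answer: -2420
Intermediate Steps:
J(y, d) = y + 2*d
p = 12 (p = (1 + 1)*6 = 2*6 = 12)
(-40 + 150)*(J(-2, -16) + p) = (-40 + 150)*((-2 + 2*(-16)) + 12) = 110*((-2 - 32) + 12) = 110*(-34 + 12) = 110*(-22) = -2420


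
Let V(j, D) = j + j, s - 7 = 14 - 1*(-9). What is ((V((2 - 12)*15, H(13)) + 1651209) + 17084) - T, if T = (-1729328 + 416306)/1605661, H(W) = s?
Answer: 2678232621395/1605661 ≈ 1.6680e+6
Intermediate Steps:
s = 30 (s = 7 + (14 - 1*(-9)) = 7 + (14 + 9) = 7 + 23 = 30)
H(W) = 30
V(j, D) = 2*j
T = -1313022/1605661 (T = -1313022*1/1605661 = -1313022/1605661 ≈ -0.81775)
((V((2 - 12)*15, H(13)) + 1651209) + 17084) - T = ((2*((2 - 12)*15) + 1651209) + 17084) - 1*(-1313022/1605661) = ((2*(-10*15) + 1651209) + 17084) + 1313022/1605661 = ((2*(-150) + 1651209) + 17084) + 1313022/1605661 = ((-300 + 1651209) + 17084) + 1313022/1605661 = (1650909 + 17084) + 1313022/1605661 = 1667993 + 1313022/1605661 = 2678232621395/1605661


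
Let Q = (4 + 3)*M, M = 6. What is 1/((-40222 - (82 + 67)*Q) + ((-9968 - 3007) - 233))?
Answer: -1/59688 ≈ -1.6754e-5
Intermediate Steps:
Q = 42 (Q = (4 + 3)*6 = 7*6 = 42)
1/((-40222 - (82 + 67)*Q) + ((-9968 - 3007) - 233)) = 1/((-40222 - (82 + 67)*42) + ((-9968 - 3007) - 233)) = 1/((-40222 - 149*42) + (-12975 - 233)) = 1/((-40222 - 1*6258) - 13208) = 1/((-40222 - 6258) - 13208) = 1/(-46480 - 13208) = 1/(-59688) = -1/59688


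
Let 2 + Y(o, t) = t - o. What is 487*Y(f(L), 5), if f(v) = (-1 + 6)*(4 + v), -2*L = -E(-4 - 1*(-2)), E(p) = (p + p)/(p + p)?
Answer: -18993/2 ≈ -9496.5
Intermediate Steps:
E(p) = 1 (E(p) = (2*p)/((2*p)) = (2*p)*(1/(2*p)) = 1)
L = 1/2 (L = -(-1)/2 = -1/2*(-1) = 1/2 ≈ 0.50000)
f(v) = 20 + 5*v (f(v) = 5*(4 + v) = 20 + 5*v)
Y(o, t) = -2 + t - o (Y(o, t) = -2 + (t - o) = -2 + t - o)
487*Y(f(L), 5) = 487*(-2 + 5 - (20 + 5*(1/2))) = 487*(-2 + 5 - (20 + 5/2)) = 487*(-2 + 5 - 1*45/2) = 487*(-2 + 5 - 45/2) = 487*(-39/2) = -18993/2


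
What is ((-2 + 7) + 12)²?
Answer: 289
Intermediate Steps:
((-2 + 7) + 12)² = (5 + 12)² = 17² = 289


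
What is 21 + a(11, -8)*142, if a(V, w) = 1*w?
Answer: -1115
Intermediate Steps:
a(V, w) = w
21 + a(11, -8)*142 = 21 - 8*142 = 21 - 1136 = -1115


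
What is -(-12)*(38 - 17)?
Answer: 252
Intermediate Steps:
-(-12)*(38 - 17) = -(-12)*21 = -1*(-252) = 252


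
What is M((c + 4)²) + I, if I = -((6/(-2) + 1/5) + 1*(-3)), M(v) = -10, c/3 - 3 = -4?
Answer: -21/5 ≈ -4.2000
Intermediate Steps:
c = -3 (c = 9 + 3*(-4) = 9 - 12 = -3)
I = 29/5 (I = -((6*(-½) + 1*(⅕)) - 3) = -((-3 + ⅕) - 3) = -(-14/5 - 3) = -1*(-29/5) = 29/5 ≈ 5.8000)
M((c + 4)²) + I = -10 + 29/5 = -21/5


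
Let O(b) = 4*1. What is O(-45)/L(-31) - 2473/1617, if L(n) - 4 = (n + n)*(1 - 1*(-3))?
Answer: -152470/98637 ≈ -1.5458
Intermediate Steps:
L(n) = 4 + 8*n (L(n) = 4 + (n + n)*(1 - 1*(-3)) = 4 + (2*n)*(1 + 3) = 4 + (2*n)*4 = 4 + 8*n)
O(b) = 4
O(-45)/L(-31) - 2473/1617 = 4/(4 + 8*(-31)) - 2473/1617 = 4/(4 - 248) - 2473*1/1617 = 4/(-244) - 2473/1617 = 4*(-1/244) - 2473/1617 = -1/61 - 2473/1617 = -152470/98637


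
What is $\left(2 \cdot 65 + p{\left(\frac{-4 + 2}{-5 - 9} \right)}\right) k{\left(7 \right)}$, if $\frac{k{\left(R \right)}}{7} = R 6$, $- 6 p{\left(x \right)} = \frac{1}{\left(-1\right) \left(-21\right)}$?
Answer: $\frac{114653}{3} \approx 38218.0$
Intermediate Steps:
$p{\left(x \right)} = - \frac{1}{126}$ ($p{\left(x \right)} = - \frac{1}{6 \left(\left(-1\right) \left(-21\right)\right)} = - \frac{1}{6 \cdot 21} = \left(- \frac{1}{6}\right) \frac{1}{21} = - \frac{1}{126}$)
$k{\left(R \right)} = 42 R$ ($k{\left(R \right)} = 7 R 6 = 7 \cdot 6 R = 42 R$)
$\left(2 \cdot 65 + p{\left(\frac{-4 + 2}{-5 - 9} \right)}\right) k{\left(7 \right)} = \left(2 \cdot 65 - \frac{1}{126}\right) 42 \cdot 7 = \left(130 - \frac{1}{126}\right) 294 = \frac{16379}{126} \cdot 294 = \frac{114653}{3}$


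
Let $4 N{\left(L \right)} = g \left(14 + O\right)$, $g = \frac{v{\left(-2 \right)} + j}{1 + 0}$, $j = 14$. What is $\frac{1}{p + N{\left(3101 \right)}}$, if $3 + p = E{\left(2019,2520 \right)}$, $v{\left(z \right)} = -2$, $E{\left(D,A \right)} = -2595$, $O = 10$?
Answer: $- \frac{1}{2526} \approx -0.00039588$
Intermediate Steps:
$p = -2598$ ($p = -3 - 2595 = -2598$)
$g = 12$ ($g = \frac{-2 + 14}{1 + 0} = \frac{12}{1} = 12 \cdot 1 = 12$)
$N{\left(L \right)} = 72$ ($N{\left(L \right)} = \frac{12 \left(14 + 10\right)}{4} = \frac{12 \cdot 24}{4} = \frac{1}{4} \cdot 288 = 72$)
$\frac{1}{p + N{\left(3101 \right)}} = \frac{1}{-2598 + 72} = \frac{1}{-2526} = - \frac{1}{2526}$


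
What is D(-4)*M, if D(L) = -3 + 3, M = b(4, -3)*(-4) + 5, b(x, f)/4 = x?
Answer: 0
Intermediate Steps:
b(x, f) = 4*x
M = -59 (M = (4*4)*(-4) + 5 = 16*(-4) + 5 = -64 + 5 = -59)
D(L) = 0
D(-4)*M = 0*(-59) = 0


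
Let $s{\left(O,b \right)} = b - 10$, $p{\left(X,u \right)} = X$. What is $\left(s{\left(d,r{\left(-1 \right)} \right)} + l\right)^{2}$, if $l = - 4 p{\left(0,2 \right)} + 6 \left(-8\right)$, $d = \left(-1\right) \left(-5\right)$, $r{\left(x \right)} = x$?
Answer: $3481$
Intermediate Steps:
$d = 5$
$l = -48$ ($l = \left(-4\right) 0 + 6 \left(-8\right) = 0 - 48 = -48$)
$s{\left(O,b \right)} = -10 + b$
$\left(s{\left(d,r{\left(-1 \right)} \right)} + l\right)^{2} = \left(\left(-10 - 1\right) - 48\right)^{2} = \left(-11 - 48\right)^{2} = \left(-59\right)^{2} = 3481$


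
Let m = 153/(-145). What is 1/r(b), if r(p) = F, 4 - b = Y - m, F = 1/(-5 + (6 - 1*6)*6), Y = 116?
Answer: -5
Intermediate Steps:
m = -153/145 (m = 153*(-1/145) = -153/145 ≈ -1.0552)
F = -⅕ (F = 1/(-5 + (6 - 6)*6) = 1/(-5 + 0*6) = 1/(-5 + 0) = 1/(-5) = -⅕ ≈ -0.20000)
b = -16393/145 (b = 4 - (116 - 1*(-153/145)) = 4 - (116 + 153/145) = 4 - 1*16973/145 = 4 - 16973/145 = -16393/145 ≈ -113.06)
r(p) = -⅕
1/r(b) = 1/(-⅕) = -5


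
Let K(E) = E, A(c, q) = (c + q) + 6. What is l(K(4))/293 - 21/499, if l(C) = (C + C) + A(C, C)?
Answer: 4825/146207 ≈ 0.033001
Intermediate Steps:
A(c, q) = 6 + c + q
l(C) = 6 + 4*C (l(C) = (C + C) + (6 + C + C) = 2*C + (6 + 2*C) = 6 + 4*C)
l(K(4))/293 - 21/499 = (6 + 4*4)/293 - 21/499 = (6 + 16)*(1/293) - 21*1/499 = 22*(1/293) - 21/499 = 22/293 - 21/499 = 4825/146207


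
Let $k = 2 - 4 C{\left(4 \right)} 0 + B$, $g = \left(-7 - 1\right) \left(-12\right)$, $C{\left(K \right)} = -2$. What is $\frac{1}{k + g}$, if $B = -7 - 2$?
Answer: $\frac{1}{87} \approx 0.011494$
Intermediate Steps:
$B = -9$ ($B = -7 - 2 = -9$)
$g = 96$ ($g = \left(-8\right) \left(-12\right) = 96$)
$k = -9$ ($k = 2 \left(-4\right) \left(-2\right) 0 - 9 = 2 \cdot 8 \cdot 0 - 9 = 2 \cdot 0 - 9 = 0 - 9 = -9$)
$\frac{1}{k + g} = \frac{1}{-9 + 96} = \frac{1}{87}$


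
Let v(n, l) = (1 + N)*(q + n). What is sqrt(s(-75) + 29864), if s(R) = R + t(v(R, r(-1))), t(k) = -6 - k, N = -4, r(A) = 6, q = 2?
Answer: 2*sqrt(7391) ≈ 171.94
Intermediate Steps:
v(n, l) = -6 - 3*n (v(n, l) = (1 - 4)*(2 + n) = -3*(2 + n) = -6 - 3*n)
s(R) = 4*R (s(R) = R + (-6 - (-6 - 3*R)) = R + (-6 + (6 + 3*R)) = R + 3*R = 4*R)
sqrt(s(-75) + 29864) = sqrt(4*(-75) + 29864) = sqrt(-300 + 29864) = sqrt(29564) = 2*sqrt(7391)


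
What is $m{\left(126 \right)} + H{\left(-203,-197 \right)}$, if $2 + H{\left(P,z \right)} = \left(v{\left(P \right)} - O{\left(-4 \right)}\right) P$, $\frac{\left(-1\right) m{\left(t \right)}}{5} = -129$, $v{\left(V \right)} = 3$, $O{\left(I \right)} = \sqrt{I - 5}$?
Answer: $34 + 609 i \approx 34.0 + 609.0 i$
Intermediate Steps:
$O{\left(I \right)} = \sqrt{-5 + I}$
$m{\left(t \right)} = 645$ ($m{\left(t \right)} = \left(-5\right) \left(-129\right) = 645$)
$H{\left(P,z \right)} = -2 + P \left(3 - 3 i\right)$ ($H{\left(P,z \right)} = -2 + \left(3 - \sqrt{-5 - 4}\right) P = -2 + \left(3 - \sqrt{-9}\right) P = -2 + \left(3 - 3 i\right) P = -2 + P \left(3 - 3 i\right)$)
$m{\left(126 \right)} + H{\left(-203,-197 \right)} = 645 - \left(2 + 609 \left(1 - i\right)\right) = 645 - \left(611 - 609 i\right) = 34 + 609 i$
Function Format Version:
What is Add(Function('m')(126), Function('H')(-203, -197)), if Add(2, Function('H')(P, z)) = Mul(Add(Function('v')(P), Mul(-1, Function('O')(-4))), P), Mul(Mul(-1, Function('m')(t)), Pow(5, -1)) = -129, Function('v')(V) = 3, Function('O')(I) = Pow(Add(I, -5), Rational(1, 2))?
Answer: Add(34, Mul(609, I)) ≈ Add(34.000, Mul(609.00, I))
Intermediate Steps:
Function('O')(I) = Pow(Add(-5, I), Rational(1, 2))
Function('m')(t) = 645 (Function('m')(t) = Mul(-5, -129) = 645)
Function('H')(P, z) = Add(-2, Mul(P, Add(3, Mul(-3, I)))) (Function('H')(P, z) = Add(-2, Mul(Add(3, Mul(-1, Pow(Add(-5, -4), Rational(1, 2)))), P)) = Add(-2, Mul(Add(3, Mul(-1, Pow(-9, Rational(1, 2)))), P)) = Add(-2, Mul(Add(3, Mul(-1, Mul(3, I))), P)) = Add(-2, Mul(Add(3, Mul(-3, I)), P)) = Add(-2, Mul(P, Add(3, Mul(-3, I)))))
Add(Function('m')(126), Function('H')(-203, -197)) = Add(645, Add(-2, Mul(3, -203, Add(1, Mul(-1, I))))) = Add(645, Add(-2, Add(-609, Mul(609, I)))) = Add(645, Add(-611, Mul(609, I))) = Add(34, Mul(609, I))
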